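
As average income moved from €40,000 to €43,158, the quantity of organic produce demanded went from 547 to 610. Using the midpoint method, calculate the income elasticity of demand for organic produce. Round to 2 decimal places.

%ΔQ = (610 − 547)/[(547+610)/2] = 63/578.5 ≈ 0.1089.
%ΔI = (43,158 − 40,000)/[(40,000+43,158)/2] = 3158/41579 ≈ 0.0760.
E_I = %ΔQ/%ΔI ≈ 1.43.
E_I > 1: normal good (luxury).

1.43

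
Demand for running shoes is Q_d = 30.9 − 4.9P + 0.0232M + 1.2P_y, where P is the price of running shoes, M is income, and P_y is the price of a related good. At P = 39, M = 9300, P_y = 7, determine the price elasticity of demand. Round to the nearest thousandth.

-2.988

Q_d = 30.9 − 4.9(39) + 0.0232(9300) + 1.2(7) = 30.9 − 191.1 + 215.76 + 8.4 = 63.96.
∂Q_d/∂P = −4.9, so E_p = (−4.9)·(39/63.96) ≈ -2.988.
|E_p| > 1: demand is elastic.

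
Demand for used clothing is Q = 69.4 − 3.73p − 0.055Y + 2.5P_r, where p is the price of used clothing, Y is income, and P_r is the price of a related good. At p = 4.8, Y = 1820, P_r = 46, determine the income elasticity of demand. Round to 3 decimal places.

-1.508

Evaluating quantity at (p, Y, P_r) gives Q = 69.4 − 3.73(4.8) − 0.055(1820) + 2.5(46) = 69.4 − 17.904 − 100.1 + 115 = 66.396.
∂Q/∂Y = −0.055, so E_I = -0.055·(1820/66.396) ≈ -1.508.
E_I < 0: inferior good.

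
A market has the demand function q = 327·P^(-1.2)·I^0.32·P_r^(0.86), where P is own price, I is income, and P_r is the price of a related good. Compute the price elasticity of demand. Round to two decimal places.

-1.20

For a Cobb–Douglas (constant-elasticity) form q = A·P^α·…, the elasticity with respect to P equals the exponent α at every point.
Here the exponent on P is -1.2, so the price elasticity of demand is -1.20.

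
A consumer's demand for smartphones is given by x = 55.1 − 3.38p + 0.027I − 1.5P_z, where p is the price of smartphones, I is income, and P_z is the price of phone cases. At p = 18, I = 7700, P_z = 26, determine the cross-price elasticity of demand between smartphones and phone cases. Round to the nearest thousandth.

-0.239

Evaluating quantity at (p, I, P_z) gives x = 55.1 − 3.38(18) + 0.027(7700) − 1.5(26) = 55.1 − 60.84 + 207.9 − 39 = 163.16.
∂x/∂P_z = −1.5, so E_xy = -1.5·(26/163.16) ≈ -0.239.
E_xy < 0: the goods are complements.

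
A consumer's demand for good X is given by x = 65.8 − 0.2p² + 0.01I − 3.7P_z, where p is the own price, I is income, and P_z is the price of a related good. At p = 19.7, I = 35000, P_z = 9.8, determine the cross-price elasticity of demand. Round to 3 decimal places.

Substituting, x = 65.8 − 0.2(19.7)² + 0.01(35000) − 3.7(9.8) = 65.8 − 77.618 + 350 − 36.26 = 301.922.
∂x/∂P_z = −3.7, so E_xy = -3.7·(9.8/301.922) ≈ -0.120.
E_xy < 0: the goods are complements.

-0.120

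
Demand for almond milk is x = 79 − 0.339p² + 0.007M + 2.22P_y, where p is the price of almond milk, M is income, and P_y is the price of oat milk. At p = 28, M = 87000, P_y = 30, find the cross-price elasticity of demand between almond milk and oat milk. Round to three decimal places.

At the given point, x = 79 − 0.339(28)² + 0.007(87000) + 2.22(30) = 79 − 265.776 + 609 + 66.6 = 488.824.
∂x/∂P_y = +2.22, so E_xy = 2.22·(30/488.824) ≈ 0.136.
E_xy > 0: the goods are substitutes.

0.136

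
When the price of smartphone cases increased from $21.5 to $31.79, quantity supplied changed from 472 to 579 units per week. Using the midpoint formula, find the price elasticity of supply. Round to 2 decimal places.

%ΔQ = (579 − 472)/[(472 + 579)/2] = 107/525.5 ≈ 0.2036.
%ΔP = (31.79 − 21.5)/[(21.5 + 31.79)/2] = 10.29/26.645 ≈ 0.3862.
Arc elasticity E = %ΔQ/%ΔP ≈ 0.2036/0.3862 ≈ 0.53.
|E| < 1: supply is inelastic over this range.

0.53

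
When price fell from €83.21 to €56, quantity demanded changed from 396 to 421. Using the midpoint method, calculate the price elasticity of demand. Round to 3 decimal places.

%ΔQ = (421 − 396)/[(396 + 421)/2] = 25/408.5 ≈ 0.0612.
%Δp = (56 − 83.21)/[(83.21 + 56)/2] = -27.21/69.605 ≈ -0.3909.
Arc elasticity E = %ΔQ/%Δp ≈ 0.0612/-0.3909 ≈ -0.157.
|E| < 1: demand is inelastic over this range.

-0.157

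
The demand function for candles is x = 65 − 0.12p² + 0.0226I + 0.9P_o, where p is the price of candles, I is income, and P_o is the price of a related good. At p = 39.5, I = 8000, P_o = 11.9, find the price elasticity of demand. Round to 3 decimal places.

Evaluating quantity at (p, I, P_o) gives x = 65 − 0.12(39.5)² + 0.0226(8000) + 0.9(11.9) = 65 − 187.23 + 180.8 + 10.71 = 69.28.
∂x/∂p = −2·0.12·p = -9.48, so E_p = -9.48·(39.5/69.28) ≈ -5.405.
|E_p| > 1: demand is elastic.

-5.405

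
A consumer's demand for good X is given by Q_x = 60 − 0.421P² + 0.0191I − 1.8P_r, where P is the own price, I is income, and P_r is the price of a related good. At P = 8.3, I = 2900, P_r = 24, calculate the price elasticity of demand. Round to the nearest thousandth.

-1.343

First evaluate Q_x: 60 − 0.421(8.3)² + 0.0191(2900) − 1.8(24) = 60 − 29.0027 + 55.39 − 43.2 = 43.1873.
∂Q_x/∂P = −2·0.421·P = -6.9886, so E_p = -6.9886·(8.3/43.1873) ≈ -1.343.
|E_p| > 1: demand is elastic.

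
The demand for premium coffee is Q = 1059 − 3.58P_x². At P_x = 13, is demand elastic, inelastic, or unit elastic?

elastic

At P_x = 13, Q = 453.98.
dQ/dP_x = −2·3.58·P_x = −93.08.
Point elasticity E = (dQ/dP_x)·(P_x/Q) = -93.08 × 13/453.98 ≈ -2.665.
|E| ≈ 2.665 > 1, so demand is elastic.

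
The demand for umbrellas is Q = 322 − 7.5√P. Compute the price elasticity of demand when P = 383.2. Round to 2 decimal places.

At P = 383.2, Q = 175.1838.
dQ/dP = −7.5/(2√P) = −7.5/(2·19.5755).
Point elasticity E = (dQ/dP)·(P/Q) = -0.1916 × 383.2/175.1838 ≈ -0.42.
|E| < 1, so demand is inelastic at this price.

-0.42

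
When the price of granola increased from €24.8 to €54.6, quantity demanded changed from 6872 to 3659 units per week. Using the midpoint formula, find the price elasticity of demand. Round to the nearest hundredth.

-0.81

%ΔQ = (3659 − 6872)/[(6872 + 3659)/2] = -3213/5265.5 ≈ -0.6102.
%Δp = (54.6 − 24.8)/[(24.8 + 54.6)/2] = 29.8/39.7 ≈ 0.7506.
Arc elasticity E = %ΔQ/%Δp ≈ -0.6102/0.7506 ≈ -0.81.
|E| < 1: demand is inelastic over this range.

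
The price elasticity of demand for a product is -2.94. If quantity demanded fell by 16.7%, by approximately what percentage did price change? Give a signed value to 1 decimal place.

%ΔQ ≈ E × %ΔP ⇒ %ΔP = %ΔQ / E = (-16.7%)/(-2.94) ≈ 5.7%.

5.7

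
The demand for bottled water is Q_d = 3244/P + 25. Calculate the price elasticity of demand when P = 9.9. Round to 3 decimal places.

-0.929

At P = 9.9, Q_d = 352.6768.
dQ_d/dP = −3244/P² = −33.0987.
Point elasticity E = (dQ_d/dP)·(P/Q_d) = -33.0987 × 9.9/352.6768 ≈ -0.929.
|E| < 1, so demand is inelastic at this price.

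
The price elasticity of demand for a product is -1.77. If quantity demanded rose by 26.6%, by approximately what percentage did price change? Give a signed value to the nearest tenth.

-15.0

%ΔQ ≈ E × %ΔP ⇒ %ΔP = %ΔQ / E = (26.6%)/(-1.77) ≈ -15.0%.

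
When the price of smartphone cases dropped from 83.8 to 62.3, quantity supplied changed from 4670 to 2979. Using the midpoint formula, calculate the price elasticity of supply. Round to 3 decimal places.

1.502

%Δq = (2979 − 4670)/[(4670 + 2979)/2] = -1691/3824.5 ≈ -0.4421.
%ΔP = (62.3 − 83.8)/[(83.8 + 62.3)/2] = -21.5/73.05 ≈ -0.2943.
Arc elasticity E = %Δq/%ΔP ≈ -0.4421/-0.2943 ≈ 1.502.
|E| > 1: supply is elastic over this range.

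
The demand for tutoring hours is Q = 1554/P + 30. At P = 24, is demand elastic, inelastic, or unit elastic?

At P = 24, Q = 94.75.
dQ/dP = −1554/P² = −2.6979.
Point elasticity E = (dQ/dP)·(P/Q) = -2.6979 × 24/94.75 ≈ -0.683.
|E| ≈ 0.683 < 1, so demand is inelastic.

inelastic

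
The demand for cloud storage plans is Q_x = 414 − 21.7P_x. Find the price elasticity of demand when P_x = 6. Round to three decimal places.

-0.459

At P_x = 6, Q_x = 283.8.
dQ_x/dP_x = −21.7.
Point elasticity E = (dQ_x/dP_x)·(P_x/Q_x) = -21.7 × 6/283.8 ≈ -0.459.
|E| < 1, so demand is inelastic at this price.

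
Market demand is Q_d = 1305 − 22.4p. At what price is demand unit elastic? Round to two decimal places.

29.13

For linear demand Q_d = a − bp, E = −bp/(a − bp). |E| = 1 ⇒ bp = a − bp ⇒ p = a/(2b).
p = 1305/(2·22.4) ≈ 29.13.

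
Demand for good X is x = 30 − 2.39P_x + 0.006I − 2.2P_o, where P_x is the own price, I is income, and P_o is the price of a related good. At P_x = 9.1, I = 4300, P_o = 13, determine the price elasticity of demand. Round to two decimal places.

Substituting, x = 30 − 2.39(9.1) + 0.006(4300) − 2.2(13) = 30 − 21.749 + 25.8 − 28.6 = 5.451.
∂x/∂P_x = −2.39, so E_p = (−2.39)·(9.1/5.451) ≈ -3.99.
|E_p| > 1: demand is elastic.

-3.99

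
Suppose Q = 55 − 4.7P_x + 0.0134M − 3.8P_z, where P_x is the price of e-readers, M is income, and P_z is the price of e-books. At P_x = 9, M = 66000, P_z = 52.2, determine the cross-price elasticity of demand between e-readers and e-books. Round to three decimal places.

Substituting, Q = 55 − 4.7(9) + 0.0134(66000) − 3.8(52.2) = 55 − 42.3 + 884.4 − 198.36 = 698.74.
∂Q/∂P_z = −3.8, so E_xy = -3.8·(52.2/698.74) ≈ -0.284.
E_xy < 0: the goods are complements.

-0.284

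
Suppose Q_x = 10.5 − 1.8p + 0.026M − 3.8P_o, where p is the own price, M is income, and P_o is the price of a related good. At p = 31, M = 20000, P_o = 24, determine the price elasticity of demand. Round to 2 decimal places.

Evaluating quantity at (p, M, P_o) gives Q_x = 10.5 − 1.8(31) + 0.026(20000) − 3.8(24) = 10.5 − 55.8 + 520 − 91.2 = 383.5.
∂Q_x/∂p = −1.8, so E_p = (−1.8)·(31/383.5) ≈ -0.15.
|E_p| < 1: demand is inelastic.

-0.15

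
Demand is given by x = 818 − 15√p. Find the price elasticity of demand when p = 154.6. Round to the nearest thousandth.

At p = 154.6, x = 631.4926.
dx/dp = −15/(2√p) = −15/(2·12.4338).
Point elasticity E = (dx/dp)·(p/x) = -0.6032 × 154.6/631.4926 ≈ -0.148.
|E| < 1, so demand is inelastic at this price.

-0.148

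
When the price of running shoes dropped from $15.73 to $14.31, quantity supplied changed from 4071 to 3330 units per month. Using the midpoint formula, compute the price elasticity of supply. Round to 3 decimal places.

%ΔQ = (3330 − 4071)/[(4071 + 3330)/2] = -741/3700.5 ≈ -0.2002.
%Δp = (14.31 − 15.73)/[(15.73 + 14.31)/2] = -1.42/15.02 ≈ -0.0945.
Arc elasticity E = %ΔQ/%Δp ≈ -0.2002/-0.0945 ≈ 2.118.
|E| > 1: supply is elastic over this range.

2.118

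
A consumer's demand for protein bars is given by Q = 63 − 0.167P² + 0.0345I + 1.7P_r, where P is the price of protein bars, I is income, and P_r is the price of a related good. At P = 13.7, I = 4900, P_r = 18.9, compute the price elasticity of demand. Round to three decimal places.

-0.269

At the given point, Q = 63 − 0.167(13.7)² + 0.0345(4900) + 1.7(18.9) = 63 − 31.3442 + 169.05 + 32.13 = 232.8358.
∂Q/∂P = −2·0.167·P = -4.5758, so E_p = -4.5758·(13.7/232.8358) ≈ -0.269.
|E_p| < 1: demand is inelastic.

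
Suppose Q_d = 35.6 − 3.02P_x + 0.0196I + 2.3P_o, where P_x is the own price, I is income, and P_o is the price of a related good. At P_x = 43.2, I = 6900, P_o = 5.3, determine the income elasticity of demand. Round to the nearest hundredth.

First evaluate Q_d: 35.6 − 3.02(43.2) + 0.0196(6900) + 2.3(5.3) = 35.6 − 130.464 + 135.24 + 12.19 = 52.566.
∂Q_d/∂I = +0.0196, so E_I = 0.0196·(6900/52.566) ≈ 2.57.
E_I > 1: normal good (luxury).

2.57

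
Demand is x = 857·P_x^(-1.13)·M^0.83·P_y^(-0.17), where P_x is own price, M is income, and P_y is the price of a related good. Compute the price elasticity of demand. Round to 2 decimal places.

-1.13

For a Cobb–Douglas (constant-elasticity) form x = A·P_x^α·…, the elasticity with respect to P_x equals the exponent α at every point.
Here the exponent on P_x is -1.13, so the price elasticity of demand is -1.13.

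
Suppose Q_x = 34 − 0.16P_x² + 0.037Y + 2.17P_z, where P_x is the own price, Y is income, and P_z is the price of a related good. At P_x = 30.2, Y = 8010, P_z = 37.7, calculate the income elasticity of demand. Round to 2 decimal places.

1.11

First evaluate Q_x: 34 − 0.16(30.2)² + 0.037(8010) + 2.17(37.7) = 34 − 145.9264 + 296.37 + 81.809 = 266.2526.
∂Q_x/∂Y = +0.037, so E_I = 0.037·(8010/266.2526) ≈ 1.11.
E_I > 1: normal good (luxury).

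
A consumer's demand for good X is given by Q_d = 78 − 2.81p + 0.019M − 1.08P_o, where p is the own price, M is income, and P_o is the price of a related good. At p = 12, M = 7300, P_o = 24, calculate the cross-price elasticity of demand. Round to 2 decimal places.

-0.17

Q_d = 78 − 2.81(12) + 0.019(7300) − 1.08(24) = 78 − 33.72 + 138.7 − 25.92 = 157.06.
∂Q_d/∂P_o = −1.08, so E_xy = -1.08·(24/157.06) ≈ -0.17.
E_xy < 0: the goods are complements.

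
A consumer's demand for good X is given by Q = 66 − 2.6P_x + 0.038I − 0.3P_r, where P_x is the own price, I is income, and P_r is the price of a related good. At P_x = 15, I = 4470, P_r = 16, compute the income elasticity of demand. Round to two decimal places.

Substituting, Q = 66 − 2.6(15) + 0.038(4470) − 0.3(16) = 66 − 39 + 169.86 − 4.8 = 192.06.
∂Q/∂I = +0.038, so E_I = 0.038·(4470/192.06) ≈ 0.88.
E_I ∈ (0,1): normal good (necessity).

0.88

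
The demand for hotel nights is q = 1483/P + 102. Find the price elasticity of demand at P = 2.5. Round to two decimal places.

At P = 2.5, q = 695.2.
dq/dP = −1483/P² = −237.28.
Point elasticity E = (dq/dP)·(P/q) = -237.28 × 2.5/695.2 ≈ -0.85.
|E| < 1, so demand is inelastic at this price.

-0.85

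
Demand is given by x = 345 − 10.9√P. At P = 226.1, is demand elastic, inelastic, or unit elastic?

At P = 226.1, x = 181.1008.
dx/dP = −10.9/(2√P) = −10.9/(2·15.0366).
Point elasticity E = (dx/dP)·(P/x) = -0.3624 × 226.1/181.1008 ≈ -0.453.
|E| ≈ 0.453 < 1, so demand is inelastic.

inelastic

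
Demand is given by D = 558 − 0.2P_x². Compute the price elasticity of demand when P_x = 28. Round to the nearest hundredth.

-0.78

At P_x = 28, D = 401.2.
dD/dP_x = −2·0.2·P_x = −11.2.
Point elasticity E = (dD/dP_x)·(P_x/D) = -11.2 × 28/401.2 ≈ -0.78.
|E| < 1, so demand is inelastic at this price.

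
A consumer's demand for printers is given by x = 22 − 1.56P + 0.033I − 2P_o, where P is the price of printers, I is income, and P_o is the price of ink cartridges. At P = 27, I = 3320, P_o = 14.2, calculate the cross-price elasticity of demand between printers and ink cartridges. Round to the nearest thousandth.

-0.465

x = 22 − 1.56(27) + 0.033(3320) − 2(14.2) = 22 − 42.12 + 109.56 − 28.4 = 61.04.
∂x/∂P_o = −2, so E_xy = -2·(14.2/61.04) ≈ -0.465.
E_xy < 0: the goods are complements.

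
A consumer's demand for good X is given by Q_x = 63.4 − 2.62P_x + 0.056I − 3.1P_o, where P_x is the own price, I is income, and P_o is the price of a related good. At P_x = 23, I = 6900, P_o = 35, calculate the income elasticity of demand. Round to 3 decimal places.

Evaluating quantity at (P_x, I, P_o) gives Q_x = 63.4 − 2.62(23) + 0.056(6900) − 3.1(35) = 63.4 − 60.26 + 386.4 − 108.5 = 281.04.
∂Q_x/∂I = +0.056, so E_I = 0.056·(6900/281.04) ≈ 1.375.
E_I > 1: normal good (luxury).

1.375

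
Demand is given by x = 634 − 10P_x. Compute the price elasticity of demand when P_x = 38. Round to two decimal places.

At P_x = 38, x = 254.
dx/dP_x = −10.
Point elasticity E = (dx/dP_x)·(P_x/x) = -10 × 38/254 ≈ -1.50.
|E| > 1, so demand is elastic at this price.

-1.50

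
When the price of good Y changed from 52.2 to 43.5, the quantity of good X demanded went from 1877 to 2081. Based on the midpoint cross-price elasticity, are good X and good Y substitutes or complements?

complements

%ΔQ_x = (2081 − 1877)/[(1877+2081)/2] = 204/1979 ≈ 0.1031.
%ΔP_y = (43.5 − 52.2)/[(52.2+43.5)/2] ≈ -0.1818.
E_xy = 0.1031/-0.1818 ≈ -0.567.
E_xy < 0, so the goods are complements.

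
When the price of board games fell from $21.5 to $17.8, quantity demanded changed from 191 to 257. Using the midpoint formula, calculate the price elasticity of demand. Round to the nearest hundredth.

%ΔQ = (257 − 191)/[(191 + 257)/2] = 66/224 ≈ 0.2946.
%ΔP = (17.8 − 21.5)/[(21.5 + 17.8)/2] = -3.7/19.65 ≈ -0.1883.
Arc elasticity E = %ΔQ/%ΔP ≈ 0.2946/-0.1883 ≈ -1.56.
|E| > 1: demand is elastic over this range.

-1.56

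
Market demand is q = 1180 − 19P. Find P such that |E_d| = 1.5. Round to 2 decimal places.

Set −bP/(a − bP) = −1.5 ⇒ bP = 1.5(a − bP) ⇒ bP(1+1.5) = 1.5·a.
P = 1.5·1180/(19·2.5) ≈ 37.26.

37.26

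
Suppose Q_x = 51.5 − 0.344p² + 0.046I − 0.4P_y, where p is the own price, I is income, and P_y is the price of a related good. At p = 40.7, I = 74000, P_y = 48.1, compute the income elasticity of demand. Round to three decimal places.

1.188

Substituting, Q_x = 51.5 − 0.344(40.7)² + 0.046(74000) − 0.4(48.1) = 51.5 − 569.8326 + 3404 − 19.24 = 2866.4274.
∂Q_x/∂I = +0.046, so E_I = 0.046·(74000/2866.4274) ≈ 1.188.
E_I > 1: normal good (luxury).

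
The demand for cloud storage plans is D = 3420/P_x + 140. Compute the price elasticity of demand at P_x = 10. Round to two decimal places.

At P_x = 10, D = 482.
dD/dP_x = −3420/P_x² = −34.2.
Point elasticity E = (dD/dP_x)·(P_x/D) = -34.2 × 10/482 ≈ -0.71.
|E| < 1, so demand is inelastic at this price.

-0.71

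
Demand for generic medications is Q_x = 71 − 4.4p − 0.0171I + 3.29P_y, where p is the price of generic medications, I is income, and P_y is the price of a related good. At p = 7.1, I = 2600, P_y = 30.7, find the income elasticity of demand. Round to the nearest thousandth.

-0.462

First evaluate Q_x: 71 − 4.4(7.1) − 0.0171(2600) + 3.29(30.7) = 71 − 31.24 − 44.46 + 101.003 = 96.303.
∂Q_x/∂I = −0.0171, so E_I = -0.0171·(2600/96.303) ≈ -0.462.
E_I < 0: inferior good.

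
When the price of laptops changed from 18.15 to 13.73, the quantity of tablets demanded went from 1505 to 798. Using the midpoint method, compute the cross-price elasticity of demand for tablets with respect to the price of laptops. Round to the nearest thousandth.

2.214

%ΔQ_x = (798 − 1505)/[(1505+798)/2] = -707/1151.5 ≈ -0.6140.
%ΔP_y = (13.73 − 18.15)/[(18.15+13.73)/2] ≈ -0.2773.
E_xy = -0.6140/-0.2773 ≈ 2.214.
E_xy > 0, so tablets and laptops are substitutes.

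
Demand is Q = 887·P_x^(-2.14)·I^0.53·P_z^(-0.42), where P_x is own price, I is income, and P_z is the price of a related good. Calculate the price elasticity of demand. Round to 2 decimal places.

-2.14

For a Cobb–Douglas (constant-elasticity) form Q = A·P_x^α·…, the elasticity with respect to P_x equals the exponent α at every point.
Here the exponent on P_x is -2.14, so the price elasticity of demand is -2.14.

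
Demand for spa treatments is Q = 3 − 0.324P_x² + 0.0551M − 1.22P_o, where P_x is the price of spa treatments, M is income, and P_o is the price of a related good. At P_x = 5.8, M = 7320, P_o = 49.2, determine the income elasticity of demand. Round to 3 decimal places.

Q = 3 − 0.324(5.8)² + 0.0551(7320) − 1.22(49.2) = 3 − 10.8994 + 403.332 − 60.024 = 335.4086.
∂Q/∂M = +0.0551, so E_I = 0.0551·(7320/335.4086) ≈ 1.203.
E_I > 1: normal good (luxury).

1.203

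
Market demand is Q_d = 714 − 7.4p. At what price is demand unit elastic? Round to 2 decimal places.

For linear demand Q_d = a − bp, E = −bp/(a − bp). |E| = 1 ⇒ bp = a − bp ⇒ p = a/(2b).
p = 714/(2·7.4) ≈ 48.24.

48.24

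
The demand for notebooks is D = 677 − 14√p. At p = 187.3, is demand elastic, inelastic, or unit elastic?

inelastic

At p = 187.3, D = 485.3994.
dD/dp = −14/(2√p) = −14/(2·13.6858).
Point elasticity E = (dD/dp)·(p/D) = -0.5115 × 187.3/485.3994 ≈ -0.197.
|E| ≈ 0.197 < 1, so demand is inelastic.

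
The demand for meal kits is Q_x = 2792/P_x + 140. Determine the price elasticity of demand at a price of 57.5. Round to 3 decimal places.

-0.258

At P_x = 57.5, Q_x = 188.5565.
dQ_x/dP_x = −2792/P_x² = −0.8445.
Point elasticity E = (dQ_x/dP_x)·(P_x/Q_x) = -0.8445 × 57.5/188.5565 ≈ -0.258.
|E| < 1, so demand is inelastic at this price.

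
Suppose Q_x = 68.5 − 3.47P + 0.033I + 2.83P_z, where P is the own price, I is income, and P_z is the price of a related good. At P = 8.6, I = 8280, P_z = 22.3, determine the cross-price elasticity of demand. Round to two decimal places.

0.17

At the given point, Q_x = 68.5 − 3.47(8.6) + 0.033(8280) + 2.83(22.3) = 68.5 − 29.842 + 273.24 + 63.109 = 375.007.
∂Q_x/∂P_z = +2.83, so E_xy = 2.83·(22.3/375.007) ≈ 0.17.
E_xy > 0: the goods are substitutes.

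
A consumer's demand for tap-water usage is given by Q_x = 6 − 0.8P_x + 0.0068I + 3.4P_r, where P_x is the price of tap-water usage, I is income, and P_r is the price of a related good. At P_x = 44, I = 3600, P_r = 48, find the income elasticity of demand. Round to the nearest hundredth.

Q_x = 6 − 0.8(44) + 0.0068(3600) + 3.4(48) = 6 − 35.2 + 24.48 + 163.2 = 158.48.
∂Q_x/∂I = +0.0068, so E_I = 0.0068·(3600/158.48) ≈ 0.15.
E_I ∈ (0,1): normal good (necessity).

0.15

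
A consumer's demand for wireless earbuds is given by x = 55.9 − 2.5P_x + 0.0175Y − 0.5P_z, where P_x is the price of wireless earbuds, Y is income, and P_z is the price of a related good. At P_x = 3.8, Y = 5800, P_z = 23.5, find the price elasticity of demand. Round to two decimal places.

-0.07

Evaluating quantity at (P_x, Y, P_z) gives x = 55.9 − 2.5(3.8) + 0.0175(5800) − 0.5(23.5) = 55.9 − 9.5 + 101.5 − 11.75 = 136.15.
∂x/∂P_x = −2.5, so E_p = (−2.5)·(3.8/136.15) ≈ -0.07.
|E_p| < 1: demand is inelastic.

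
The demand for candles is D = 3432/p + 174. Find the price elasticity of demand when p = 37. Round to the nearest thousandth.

-0.348

At p = 37, D = 266.7568.
dD/dp = −3432/p² = −2.5069.
Point elasticity E = (dD/dp)·(p/D) = -2.5069 × 37/266.7568 ≈ -0.348.
|E| < 1, so demand is inelastic at this price.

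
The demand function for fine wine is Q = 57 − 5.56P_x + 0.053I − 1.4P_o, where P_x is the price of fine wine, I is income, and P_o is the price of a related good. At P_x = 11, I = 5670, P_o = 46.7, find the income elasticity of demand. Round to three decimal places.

First evaluate Q: 57 − 5.56(11) + 0.053(5670) − 1.4(46.7) = 57 − 61.16 + 300.51 − 65.38 = 230.97.
∂Q/∂I = +0.053, so E_I = 0.053·(5670/230.97) ≈ 1.301.
E_I > 1: normal good (luxury).

1.301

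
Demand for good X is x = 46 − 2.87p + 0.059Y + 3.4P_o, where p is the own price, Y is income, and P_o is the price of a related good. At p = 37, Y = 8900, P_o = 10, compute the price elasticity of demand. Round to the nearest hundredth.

Evaluating quantity at (p, Y, P_o) gives x = 46 − 2.87(37) + 0.059(8900) + 3.4(10) = 46 − 106.19 + 525.1 + 34 = 498.91.
∂x/∂p = −2.87, so E_p = (−2.87)·(37/498.91) ≈ -0.21.
|E_p| < 1: demand is inelastic.

-0.21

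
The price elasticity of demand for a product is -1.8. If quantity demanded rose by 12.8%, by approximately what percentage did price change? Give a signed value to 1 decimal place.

-7.1

%ΔQ ≈ E × %ΔP ⇒ %ΔP = %ΔQ / E = (12.8%)/(-1.8) ≈ -7.1%.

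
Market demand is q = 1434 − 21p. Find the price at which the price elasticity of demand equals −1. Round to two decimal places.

For linear demand q = a − bp, E = −bp/(a − bp). |E| = 1 ⇒ bp = a − bp ⇒ p = a/(2b).
p = 1434/(2·21) ≈ 34.14.

34.14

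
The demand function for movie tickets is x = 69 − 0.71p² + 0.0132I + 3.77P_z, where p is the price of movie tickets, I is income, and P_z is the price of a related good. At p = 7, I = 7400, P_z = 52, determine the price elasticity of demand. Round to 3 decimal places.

-0.212

x = 69 − 0.71(7)² + 0.0132(7400) + 3.77(52) = 69 − 34.79 + 97.68 + 196.04 = 327.93.
∂x/∂p = −2·0.71·p = -9.94, so E_p = -9.94·(7/327.93) ≈ -0.212.
|E_p| < 1: demand is inelastic.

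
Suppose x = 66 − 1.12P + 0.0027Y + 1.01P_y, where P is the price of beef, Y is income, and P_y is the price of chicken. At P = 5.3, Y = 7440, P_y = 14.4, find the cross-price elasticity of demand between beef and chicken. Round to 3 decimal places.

First evaluate x: 66 − 1.12(5.3) + 0.0027(7440) + 1.01(14.4) = 66 − 5.936 + 20.088 + 14.544 = 94.696.
∂x/∂P_y = +1.01, so E_xy = 1.01·(14.4/94.696) ≈ 0.154.
E_xy > 0: the goods are substitutes.

0.154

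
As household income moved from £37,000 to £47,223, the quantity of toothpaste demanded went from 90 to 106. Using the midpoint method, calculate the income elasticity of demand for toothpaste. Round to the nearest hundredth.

%ΔQ = (106 − 90)/[(90+106)/2] = 16/98 ≈ 0.1633.
%ΔI = (47,223 − 37,000)/[(37,000+47,223)/2] = 10223/42111.5 ≈ 0.2428.
E_I = %ΔQ/%ΔI ≈ 0.67.
E_I ∈ (0,1): normal good (necessity).

0.67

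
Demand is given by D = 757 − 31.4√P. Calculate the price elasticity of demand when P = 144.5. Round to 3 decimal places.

-0.497

At P = 144.5, D = 379.5464.
dD/dP = −31.4/(2√P) = −31.4/(2·12.0208).
Point elasticity E = (dD/dP)·(P/D) = -1.3061 × 144.5/379.5464 ≈ -0.497.
|E| < 1, so demand is inelastic at this price.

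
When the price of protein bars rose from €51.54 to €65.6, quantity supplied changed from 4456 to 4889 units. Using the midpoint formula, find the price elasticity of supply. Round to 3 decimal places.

%Δq = (4889 − 4456)/[(4456 + 4889)/2] = 433/4672.5 ≈ 0.0927.
%ΔP = (65.6 − 51.54)/[(51.54 + 65.6)/2] = 14.06/58.57 ≈ 0.2401.
Arc elasticity E = %Δq/%ΔP ≈ 0.0927/0.2401 ≈ 0.386.
|E| < 1: supply is inelastic over this range.

0.386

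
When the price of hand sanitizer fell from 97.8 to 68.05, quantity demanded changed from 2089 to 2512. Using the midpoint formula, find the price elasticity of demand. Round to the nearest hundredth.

%Δq = (2512 − 2089)/[(2089 + 2512)/2] = 423/2300.5 ≈ 0.1839.
%ΔP = (68.05 − 97.8)/[(97.8 + 68.05)/2] = -29.75/82.925 ≈ -0.3588.
Arc elasticity E = %Δq/%ΔP ≈ 0.1839/-0.3588 ≈ -0.51.
|E| < 1: demand is inelastic over this range.

-0.51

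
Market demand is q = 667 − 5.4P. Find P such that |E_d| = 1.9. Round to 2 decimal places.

80.93

Set −bP/(a − bP) = −1.9 ⇒ bP = 1.9(a − bP) ⇒ bP(1+1.9) = 1.9·a.
P = 1.9·667/(5.4·2.9) ≈ 80.93.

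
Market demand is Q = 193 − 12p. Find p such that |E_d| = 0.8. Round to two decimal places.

7.15

Set −bp/(a − bp) = −0.8 ⇒ bp = 0.8(a − bp) ⇒ bp(1+0.8) = 0.8·a.
p = 0.8·193/(12·1.8) ≈ 7.15.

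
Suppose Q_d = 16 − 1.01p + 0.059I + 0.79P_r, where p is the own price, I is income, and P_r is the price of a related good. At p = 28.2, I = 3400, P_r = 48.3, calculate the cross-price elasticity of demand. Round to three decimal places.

Evaluating quantity at (p, I, P_r) gives Q_d = 16 − 1.01(28.2) + 0.059(3400) + 0.79(48.3) = 16 − 28.482 + 200.6 + 38.157 = 226.275.
∂Q_d/∂P_r = +0.79, so E_xy = 0.79·(48.3/226.275) ≈ 0.169.
E_xy > 0: the goods are substitutes.

0.169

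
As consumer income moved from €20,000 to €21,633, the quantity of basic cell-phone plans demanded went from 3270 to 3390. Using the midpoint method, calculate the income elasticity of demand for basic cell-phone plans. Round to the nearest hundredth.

%ΔQ = (3390 − 3270)/[(3270+3390)/2] = 120/3330 ≈ 0.0360.
%ΔM = (21,633 − 20,000)/[(20,000+21,633)/2] = 1633/20816.5 ≈ 0.0784.
E_I = %ΔQ/%ΔM ≈ 0.46.
E_I ∈ (0,1): normal good (necessity).

0.46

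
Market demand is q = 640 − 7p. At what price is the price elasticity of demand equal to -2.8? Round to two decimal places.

Set −bp/(a − bp) = −2.8 ⇒ bp = 2.8(a − bp) ⇒ bp(1+2.8) = 2.8·a.
p = 2.8·640/(7·3.8) ≈ 67.37.

67.37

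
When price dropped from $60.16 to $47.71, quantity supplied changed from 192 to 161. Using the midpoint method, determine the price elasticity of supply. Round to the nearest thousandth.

0.761

%Δq = (161 − 192)/[(192 + 161)/2] = -31/176.5 ≈ -0.1756.
%ΔP = (47.71 − 60.16)/[(60.16 + 47.71)/2] = -12.45/53.935 ≈ -0.2308.
Arc elasticity E = %Δq/%ΔP ≈ -0.1756/-0.2308 ≈ 0.761.
|E| < 1: supply is inelastic over this range.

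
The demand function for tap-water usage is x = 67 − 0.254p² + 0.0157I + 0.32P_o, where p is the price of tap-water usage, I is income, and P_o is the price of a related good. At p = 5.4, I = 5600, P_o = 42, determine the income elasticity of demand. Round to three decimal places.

0.546

x = 67 − 0.254(5.4)² + 0.0157(5600) + 0.32(42) = 67 − 7.4066 + 87.92 + 13.44 = 160.9534.
∂x/∂I = +0.0157, so E_I = 0.0157·(5600/160.9534) ≈ 0.546.
E_I ∈ (0,1): normal good (necessity).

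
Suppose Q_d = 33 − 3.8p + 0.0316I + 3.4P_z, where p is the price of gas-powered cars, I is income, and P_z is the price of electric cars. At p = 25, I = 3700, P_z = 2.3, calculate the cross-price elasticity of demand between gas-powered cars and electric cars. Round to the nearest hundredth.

0.12

Q_d = 33 − 3.8(25) + 0.0316(3700) + 3.4(2.3) = 33 − 95 + 116.92 + 7.82 = 62.74.
∂Q_d/∂P_z = +3.4, so E_xy = 3.4·(2.3/62.74) ≈ 0.12.
E_xy > 0: the goods are substitutes.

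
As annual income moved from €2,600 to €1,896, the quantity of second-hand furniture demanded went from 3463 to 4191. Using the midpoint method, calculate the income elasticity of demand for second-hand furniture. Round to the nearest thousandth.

-0.607

%ΔQ = (4191 − 3463)/[(3463+4191)/2] = 728/3827 ≈ 0.1902.
%ΔI = (1,896 − 2,600)/[(2,600+1,896)/2] = -704/2248 ≈ -0.3132.
E_I = %ΔQ/%ΔI ≈ -0.607.
E_I < 0: inferior good.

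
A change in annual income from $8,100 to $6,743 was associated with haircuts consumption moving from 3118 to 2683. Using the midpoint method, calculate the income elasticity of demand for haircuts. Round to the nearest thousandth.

0.820

%ΔQ = (2683 − 3118)/[(3118+2683)/2] = -435/2900.5 ≈ -0.1500.
%ΔI = (6,743 − 8,100)/[(8,100+6,743)/2] = -1357/7421.5 ≈ -0.1828.
E_I = %ΔQ/%ΔI ≈ 0.820.
E_I ∈ (0,1): normal good (necessity).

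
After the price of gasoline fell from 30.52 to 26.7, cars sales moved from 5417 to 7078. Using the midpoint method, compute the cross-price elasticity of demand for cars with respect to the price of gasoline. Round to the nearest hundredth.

-1.99

%ΔQ_x = (7078 − 5417)/[(5417+7078)/2] = 1661/6247.5 ≈ 0.2659.
%ΔP_y = (26.7 − 30.52)/[(30.52+26.7)/2] ≈ -0.1335.
E_xy = 0.2659/-0.1335 ≈ -1.99.
E_xy < 0, so cars and gasoline are complements.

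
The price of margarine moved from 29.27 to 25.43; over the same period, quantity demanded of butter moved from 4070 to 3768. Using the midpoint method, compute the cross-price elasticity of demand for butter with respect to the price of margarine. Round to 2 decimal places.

%ΔQ_x = (3768 − 4070)/[(4070+3768)/2] = -302/3919 ≈ -0.0771.
%ΔP_y = (25.43 − 29.27)/[(29.27+25.43)/2] ≈ -0.1404.
E_xy = -0.0771/-0.1404 ≈ 0.55.
E_xy > 0, so butter and margarine are substitutes.

0.55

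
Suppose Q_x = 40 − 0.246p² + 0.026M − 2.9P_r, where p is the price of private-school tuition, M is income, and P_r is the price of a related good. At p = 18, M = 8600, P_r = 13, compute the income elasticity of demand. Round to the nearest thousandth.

At the given point, Q_x = 40 − 0.246(18)² + 0.026(8600) − 2.9(13) = 40 − 79.704 + 223.6 − 37.7 = 146.196.
∂Q_x/∂M = +0.026, so E_I = 0.026·(8600/146.196) ≈ 1.529.
E_I > 1: normal good (luxury).

1.529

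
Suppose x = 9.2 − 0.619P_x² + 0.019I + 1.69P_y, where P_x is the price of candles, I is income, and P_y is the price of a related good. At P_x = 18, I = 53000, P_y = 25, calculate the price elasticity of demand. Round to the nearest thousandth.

At the given point, x = 9.2 − 0.619(18)² + 0.019(53000) + 1.69(25) = 9.2 − 200.556 + 1007 + 42.25 = 857.894.
∂x/∂P_x = −2·0.619·P_x = -22.284, so E_p = -22.284·(18/857.894) ≈ -0.468.
|E_p| < 1: demand is inelastic.

-0.468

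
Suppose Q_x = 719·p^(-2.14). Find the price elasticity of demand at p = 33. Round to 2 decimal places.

-2.14

For a Cobb–Douglas (constant-elasticity) form Q_x = A·p^α·…, the elasticity with respect to p equals the exponent α at every point.
Here the exponent on p is -2.14, so the price elasticity of demand is -2.14.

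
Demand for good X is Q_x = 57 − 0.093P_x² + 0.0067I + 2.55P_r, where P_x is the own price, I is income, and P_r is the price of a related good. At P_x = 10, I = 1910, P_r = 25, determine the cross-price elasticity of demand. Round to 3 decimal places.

Q_x = 57 − 0.093(10)² + 0.0067(1910) + 2.55(25) = 57 − 9.3 + 12.797 + 63.75 = 124.247.
∂Q_x/∂P_r = +2.55, so E_xy = 2.55·(25/124.247) ≈ 0.513.
E_xy > 0: the goods are substitutes.

0.513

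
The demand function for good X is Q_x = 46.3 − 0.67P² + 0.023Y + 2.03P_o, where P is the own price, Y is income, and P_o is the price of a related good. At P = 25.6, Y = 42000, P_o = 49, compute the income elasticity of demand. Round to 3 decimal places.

Evaluating quantity at (P, Y, P_o) gives Q_x = 46.3 − 0.67(25.6)² + 0.023(42000) + 2.03(49) = 46.3 − 439.0912 + 966 + 99.47 = 672.6788.
∂Q_x/∂Y = +0.023, so E_I = 0.023·(42000/672.6788) ≈ 1.436.
E_I > 1: normal good (luxury).

1.436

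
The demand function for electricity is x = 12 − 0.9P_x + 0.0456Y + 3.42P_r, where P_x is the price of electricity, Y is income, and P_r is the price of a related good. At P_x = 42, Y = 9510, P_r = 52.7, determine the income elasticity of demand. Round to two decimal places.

Evaluating quantity at (P_x, Y, P_r) gives x = 12 − 0.9(42) + 0.0456(9510) + 3.42(52.7) = 12 − 37.8 + 433.656 + 180.234 = 588.09.
∂x/∂Y = +0.0456, so E_I = 0.0456·(9510/588.09) ≈ 0.74.
E_I ∈ (0,1): normal good (necessity).

0.74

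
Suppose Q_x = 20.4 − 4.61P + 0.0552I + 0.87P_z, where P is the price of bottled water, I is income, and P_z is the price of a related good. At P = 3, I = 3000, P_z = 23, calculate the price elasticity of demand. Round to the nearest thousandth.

Q_x = 20.4 − 4.61(3) + 0.0552(3000) + 0.87(23) = 20.4 − 13.83 + 165.6 + 20.01 = 192.18.
∂Q_x/∂P = −4.61, so E_p = (−4.61)·(3/192.18) ≈ -0.072.
|E_p| < 1: demand is inelastic.

-0.072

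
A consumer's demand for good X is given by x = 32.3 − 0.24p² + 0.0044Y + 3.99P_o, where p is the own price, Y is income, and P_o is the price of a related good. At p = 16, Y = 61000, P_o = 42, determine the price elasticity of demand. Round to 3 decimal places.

x = 32.3 − 0.24(16)² + 0.0044(61000) + 3.99(42) = 32.3 − 61.44 + 268.4 + 167.58 = 406.84.
∂x/∂p = −2·0.24·p = -7.68, so E_p = -7.68·(16/406.84) ≈ -0.302.
|E_p| < 1: demand is inelastic.

-0.302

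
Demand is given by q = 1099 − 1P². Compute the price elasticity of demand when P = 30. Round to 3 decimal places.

-9.045

At P = 30, q = 199.
dq/dP = −2·1·P = −60.
Point elasticity E = (dq/dP)·(P/q) = -60 × 30/199 ≈ -9.045.
|E| > 1, so demand is elastic at this price.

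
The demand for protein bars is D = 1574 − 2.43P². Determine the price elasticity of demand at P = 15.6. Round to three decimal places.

At P = 15.6, D = 982.6352.
dD/dP = −2·2.43·P = −75.816.
Point elasticity E = (dD/dP)·(P/D) = -75.816 × 15.6/982.6352 ≈ -1.204.
|E| > 1, so demand is elastic at this price.

-1.204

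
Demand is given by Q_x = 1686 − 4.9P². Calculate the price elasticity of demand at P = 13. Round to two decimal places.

At P = 13, Q_x = 857.9.
dQ_x/dP = −2·4.9·P = −127.4.
Point elasticity E = (dQ_x/dP)·(P/Q_x) = -127.4 × 13/857.9 ≈ -1.93.
|E| > 1, so demand is elastic at this price.

-1.93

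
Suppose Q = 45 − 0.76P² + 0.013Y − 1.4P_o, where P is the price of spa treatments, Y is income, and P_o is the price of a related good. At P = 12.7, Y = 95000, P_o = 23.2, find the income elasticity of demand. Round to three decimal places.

Evaluating quantity at (P, Y, P_o) gives Q = 45 − 0.76(12.7)² + 0.013(95000) − 1.4(23.2) = 45 − 122.5804 + 1235 − 32.48 = 1124.9396.
∂Q/∂Y = +0.013, so E_I = 0.013·(95000/1124.9396) ≈ 1.098.
E_I > 1: normal good (luxury).

1.098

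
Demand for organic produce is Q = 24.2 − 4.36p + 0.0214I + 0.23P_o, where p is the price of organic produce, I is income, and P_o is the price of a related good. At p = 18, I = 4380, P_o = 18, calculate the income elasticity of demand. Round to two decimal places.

Q = 24.2 − 4.36(18) + 0.0214(4380) + 0.23(18) = 24.2 − 78.48 + 93.732 + 4.14 = 43.592.
∂Q/∂I = +0.0214, so E_I = 0.0214·(4380/43.592) ≈ 2.15.
E_I > 1: normal good (luxury).

2.15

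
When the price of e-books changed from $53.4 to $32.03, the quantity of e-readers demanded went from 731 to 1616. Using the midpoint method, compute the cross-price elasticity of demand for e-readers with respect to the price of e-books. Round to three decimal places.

-1.507

%ΔQ_x = (1616 − 731)/[(731+1616)/2] = 885/1173.5 ≈ 0.7542.
%ΔP_y = (32.03 − 53.4)/[(53.4+32.03)/2] ≈ -0.5003.
E_xy = 0.7542/-0.5003 ≈ -1.507.
E_xy < 0, so e-readers and e-books are complements.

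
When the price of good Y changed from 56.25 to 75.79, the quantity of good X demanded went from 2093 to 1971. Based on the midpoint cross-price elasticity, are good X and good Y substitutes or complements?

complements

%ΔQ_x = (1971 − 2093)/[(2093+1971)/2] = -122/2032 ≈ -0.0600.
%ΔP_y = (75.79 − 56.25)/[(56.25+75.79)/2] ≈ 0.2960.
E_xy = -0.0600/0.2960 ≈ -0.203.
E_xy < 0, so the goods are complements.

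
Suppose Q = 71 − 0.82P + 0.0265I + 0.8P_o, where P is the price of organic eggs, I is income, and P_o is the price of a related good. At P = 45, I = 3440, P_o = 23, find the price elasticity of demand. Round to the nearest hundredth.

Q = 71 − 0.82(45) + 0.0265(3440) + 0.8(23) = 71 − 36.9 + 91.16 + 18.4 = 143.66.
∂Q/∂P = −0.82, so E_p = (−0.82)·(45/143.66) ≈ -0.26.
|E_p| < 1: demand is inelastic.

-0.26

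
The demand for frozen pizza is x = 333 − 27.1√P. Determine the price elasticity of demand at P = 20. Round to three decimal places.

At P = 20, x = 211.8051.
dx/dP = −27.1/(2√P) = −27.1/(2·4.4721).
Point elasticity E = (dx/dP)·(P/x) = -3.0299 × 20/211.8051 ≈ -0.286.
|E| < 1, so demand is inelastic at this price.

-0.286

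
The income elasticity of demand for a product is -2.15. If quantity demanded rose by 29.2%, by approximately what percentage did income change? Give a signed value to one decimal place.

%ΔQ ≈ E × %ΔI ⇒ %ΔI = %ΔQ / E = (29.2%)/(-2.15) ≈ -13.6%.

-13.6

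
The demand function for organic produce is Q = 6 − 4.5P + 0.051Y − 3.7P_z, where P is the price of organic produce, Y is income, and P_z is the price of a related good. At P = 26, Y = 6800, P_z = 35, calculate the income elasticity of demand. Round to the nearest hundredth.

Substituting, Q = 6 − 4.5(26) + 0.051(6800) − 3.7(35) = 6 − 117 + 346.8 − 129.5 = 106.3.
∂Q/∂Y = +0.051, so E_I = 0.051·(6800/106.3) ≈ 3.26.
E_I > 1: normal good (luxury).

3.26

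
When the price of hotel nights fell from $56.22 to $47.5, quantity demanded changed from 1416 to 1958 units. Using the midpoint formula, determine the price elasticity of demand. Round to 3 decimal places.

-1.911

%Δq = (1958 − 1416)/[(1416 + 1958)/2] = 542/1687 ≈ 0.3213.
%ΔP = (47.5 − 56.22)/[(56.22 + 47.5)/2] = -8.72/51.86 ≈ -0.1681.
Arc elasticity E = %Δq/%ΔP ≈ 0.3213/-0.1681 ≈ -1.911.
|E| > 1: demand is elastic over this range.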